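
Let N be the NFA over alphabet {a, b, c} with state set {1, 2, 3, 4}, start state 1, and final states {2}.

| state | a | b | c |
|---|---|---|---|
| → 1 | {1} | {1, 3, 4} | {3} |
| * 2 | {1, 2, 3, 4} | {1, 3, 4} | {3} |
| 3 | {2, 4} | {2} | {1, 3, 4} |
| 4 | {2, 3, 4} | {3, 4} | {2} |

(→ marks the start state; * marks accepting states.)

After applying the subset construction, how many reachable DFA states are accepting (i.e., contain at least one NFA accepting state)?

4

Start state of the DFA: {1}.
{1} --a--> {1}  [seen]
{1} --b--> {1, 3, 4}  [new]
{1} --c--> {3}  [new]
{1, 3, 4} --a--> {1, 2, 3, 4}  [new]
{1, 3, 4} --b--> {1, 2, 3, 4}  [seen]
{1, 3, 4} --c--> {1, 2, 3, 4}  [seen]
{3} --a--> {2, 4}  [new]
{3} --b--> {2}  [new]
{3} --c--> {1, 3, 4}  [seen]
{1, 2, 3, 4} --a--> {1, 2, 3, 4}  [seen]
{1, 2, 3, 4} --b--> {1, 2, 3, 4}  [seen]
{1, 2, 3, 4} --c--> {1, 2, 3, 4}  [seen]
{2, 4} --a--> {1, 2, 3, 4}  [seen]
{2, 4} --b--> {1, 3, 4}  [seen]
{2, 4} --c--> {2, 3}  [new]
{2} --a--> {1, 2, 3, 4}  [seen]
{2} --b--> {1, 3, 4}  [seen]
{2} --c--> {3}  [seen]
{2, 3} --a--> {1, 2, 3, 4}  [seen]
{2, 3} --b--> {1, 2, 3, 4}  [seen]
{2, 3} --c--> {1, 3, 4}  [seen]
Reachable DFA states: {1}, {1, 3, 4}, {3}, {1, 2, 3, 4}, {2, 4}, {2}, {2, 3}.
Accepting DFA states (contain an NFA accepting state): {1, 2, 3, 4}, {2, 4}, {2}, {2, 3}.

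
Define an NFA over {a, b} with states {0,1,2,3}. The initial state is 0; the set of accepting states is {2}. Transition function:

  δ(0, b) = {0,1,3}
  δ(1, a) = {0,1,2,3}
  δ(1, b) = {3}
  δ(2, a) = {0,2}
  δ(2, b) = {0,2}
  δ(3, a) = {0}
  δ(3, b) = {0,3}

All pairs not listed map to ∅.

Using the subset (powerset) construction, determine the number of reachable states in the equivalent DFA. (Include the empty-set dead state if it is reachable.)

Start state of the DFA: {0}.
{0} --a--> ∅  [new]
{0} --b--> {0,1,3}  [new]
∅ --a--> ∅  [seen]
∅ --b--> ∅  [seen]
{0,1,3} --a--> {0,1,2,3}  [new]
{0,1,3} --b--> {0,1,3}  [seen]
{0,1,2,3} --a--> {0,1,2,3}  [seen]
{0,1,2,3} --b--> {0,1,2,3}  [seen]
Reachable DFA states: {0}, ∅, {0,1,3}, {0,1,2,3}.

4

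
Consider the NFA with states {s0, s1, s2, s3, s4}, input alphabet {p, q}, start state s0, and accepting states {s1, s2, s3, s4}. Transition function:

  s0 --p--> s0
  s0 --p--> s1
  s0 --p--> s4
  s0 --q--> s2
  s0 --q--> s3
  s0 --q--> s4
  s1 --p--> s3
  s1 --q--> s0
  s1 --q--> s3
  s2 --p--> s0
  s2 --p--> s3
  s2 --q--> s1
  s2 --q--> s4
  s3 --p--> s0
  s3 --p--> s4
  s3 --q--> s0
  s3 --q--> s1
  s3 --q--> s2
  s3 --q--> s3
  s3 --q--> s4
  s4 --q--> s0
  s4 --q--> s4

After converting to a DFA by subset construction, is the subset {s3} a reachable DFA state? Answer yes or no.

Start state of the DFA: {s0}.
{s0} --p--> {s0, s1, s4}  [new]
{s0} --q--> {s2, s3, s4}  [new]
{s0, s1, s4} --p--> {s0, s1, s3, s4}  [new]
{s0, s1, s4} --q--> {s0, s2, s3, s4}  [new]
{s2, s3, s4} --p--> {s0, s3, s4}  [new]
{s2, s3, s4} --q--> {s0, s1, s2, s3, s4}  [new]
{s0, s1, s3, s4} --p--> {s0, s1, s3, s4}  [seen]
{s0, s1, s3, s4} --q--> {s0, s1, s2, s3, s4}  [seen]
{s0, s2, s3, s4} --p--> {s0, s1, s3, s4}  [seen]
{s0, s2, s3, s4} --q--> {s0, s1, s2, s3, s4}  [seen]
{s0, s3, s4} --p--> {s0, s1, s4}  [seen]
{s0, s3, s4} --q--> {s0, s1, s2, s3, s4}  [seen]
{s0, s1, s2, s3, s4} --p--> {s0, s1, s3, s4}  [seen]
{s0, s1, s2, s3, s4} --q--> {s0, s1, s2, s3, s4}  [seen]
Reachable DFA states: {s0}, {s0, s1, s4}, {s2, s3, s4}, {s0, s1, s3, s4}, {s0, s2, s3, s4}, {s0, s3, s4}, {s0, s1, s2, s3, s4}.
{s3} is not among them.

no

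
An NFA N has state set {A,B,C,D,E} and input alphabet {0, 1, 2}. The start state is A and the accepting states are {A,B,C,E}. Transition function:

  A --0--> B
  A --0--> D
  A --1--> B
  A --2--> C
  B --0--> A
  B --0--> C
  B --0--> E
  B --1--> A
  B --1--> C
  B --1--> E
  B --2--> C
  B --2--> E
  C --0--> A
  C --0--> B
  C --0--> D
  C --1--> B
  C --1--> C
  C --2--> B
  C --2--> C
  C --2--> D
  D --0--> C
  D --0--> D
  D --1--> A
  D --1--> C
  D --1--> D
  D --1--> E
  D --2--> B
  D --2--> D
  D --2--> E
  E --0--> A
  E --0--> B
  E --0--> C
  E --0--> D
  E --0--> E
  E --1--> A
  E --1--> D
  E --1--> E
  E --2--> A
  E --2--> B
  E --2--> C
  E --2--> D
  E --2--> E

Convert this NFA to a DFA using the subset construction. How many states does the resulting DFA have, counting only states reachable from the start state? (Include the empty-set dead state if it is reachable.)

Start state of the DFA: {A}.
{A} --0--> {B,D}  [new]
{A} --1--> {B}  [new]
{A} --2--> {C}  [new]
{B,D} --0--> {A,C,D,E}  [new]
{B,D} --1--> {A,C,D,E}  [seen]
{B,D} --2--> {B,C,D,E}  [new]
{B} --0--> {A,C,E}  [new]
{B} --1--> {A,C,E}  [seen]
{B} --2--> {C,E}  [new]
{C} --0--> {A,B,D}  [new]
{C} --1--> {B,C}  [new]
{C} --2--> {B,C,D}  [new]
{A,C,D,E} --0--> {A,B,C,D,E}  [new]
{A,C,D,E} --1--> {A,B,C,D,E}  [seen]
{A,C,D,E} --2--> {A,B,C,D,E}  [seen]
{B,C,D,E} --0--> {A,B,C,D,E}  [seen]
{B,C,D,E} --1--> {A,B,C,D,E}  [seen]
{B,C,D,E} --2--> {A,B,C,D,E}  [seen]
{A,C,E} --0--> {A,B,C,D,E}  [seen]
{A,C,E} --1--> {A,B,C,D,E}  [seen]
{A,C,E} --2--> {A,B,C,D,E}  [seen]
{C,E} --0--> {A,B,C,D,E}  [seen]
{C,E} --1--> {A,B,C,D,E}  [seen]
{C,E} --2--> {A,B,C,D,E}  [seen]
{A,B,D} --0--> {A,B,C,D,E}  [seen]
{A,B,D} --1--> {A,B,C,D,E}  [seen]
{A,B,D} --2--> {B,C,D,E}  [seen]
{B,C} --0--> {A,B,C,D,E}  [seen]
{B,C} --1--> {A,B,C,E}  [new]
{B,C} --2--> {B,C,D,E}  [seen]
{B,C,D} --0--> {A,B,C,D,E}  [seen]
{B,C,D} --1--> {A,B,C,D,E}  [seen]
{B,C,D} --2--> {B,C,D,E}  [seen]
{A,B,C,D,E} --0--> {A,B,C,D,E}  [seen]
{A,B,C,D,E} --1--> {A,B,C,D,E}  [seen]
{A,B,C,D,E} --2--> {A,B,C,D,E}  [seen]
{A,B,C,E} --0--> {A,B,C,D,E}  [seen]
{A,B,C,E} --1--> {A,B,C,D,E}  [seen]
{A,B,C,E} --2--> {A,B,C,D,E}  [seen]
Reachable DFA states: {A}, {B,D}, {B}, {C}, {A,C,D,E}, {B,C,D,E}, {A,C,E}, {C,E}, {A,B,D}, {B,C}, {B,C,D}, {A,B,C,D,E}, {A,B,C,E}.

13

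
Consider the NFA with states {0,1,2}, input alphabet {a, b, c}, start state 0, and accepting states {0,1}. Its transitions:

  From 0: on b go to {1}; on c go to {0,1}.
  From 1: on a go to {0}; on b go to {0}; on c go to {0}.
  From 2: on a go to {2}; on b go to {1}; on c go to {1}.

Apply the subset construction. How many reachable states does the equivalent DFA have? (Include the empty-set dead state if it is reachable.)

Start state of the DFA: {0}.
{0} --a--> ∅  [new]
{0} --b--> {1}  [new]
{0} --c--> {0,1}  [new]
∅ --a--> ∅  [seen]
∅ --b--> ∅  [seen]
∅ --c--> ∅  [seen]
{1} --a--> {0}  [seen]
{1} --b--> {0}  [seen]
{1} --c--> {0}  [seen]
{0,1} --a--> {0}  [seen]
{0,1} --b--> {0,1}  [seen]
{0,1} --c--> {0,1}  [seen]
Reachable DFA states: {0}, ∅, {1}, {0,1}.

4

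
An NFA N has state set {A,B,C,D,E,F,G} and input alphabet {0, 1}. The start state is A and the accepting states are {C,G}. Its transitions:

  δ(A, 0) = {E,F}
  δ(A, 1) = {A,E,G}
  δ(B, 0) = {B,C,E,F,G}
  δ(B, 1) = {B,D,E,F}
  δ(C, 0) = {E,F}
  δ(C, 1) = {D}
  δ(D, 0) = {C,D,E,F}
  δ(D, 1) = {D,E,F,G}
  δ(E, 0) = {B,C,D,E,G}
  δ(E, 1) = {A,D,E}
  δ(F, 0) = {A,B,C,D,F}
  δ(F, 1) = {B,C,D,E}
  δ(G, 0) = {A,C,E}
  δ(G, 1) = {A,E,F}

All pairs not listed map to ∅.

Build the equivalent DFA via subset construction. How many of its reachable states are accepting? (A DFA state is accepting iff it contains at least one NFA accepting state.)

6

Start state of the DFA: {A}.
{A} --0--> {E,F}  [new]
{A} --1--> {A,E,G}  [new]
{E,F} --0--> {A,B,C,D,E,F,G}  [new]
{E,F} --1--> {A,B,C,D,E}  [new]
{A,E,G} --0--> {A,B,C,D,E,F,G}  [seen]
{A,E,G} --1--> {A,D,E,F,G}  [new]
{A,B,C,D,E,F,G} --0--> {A,B,C,D,E,F,G}  [seen]
{A,B,C,D,E,F,G} --1--> {A,B,C,D,E,F,G}  [seen]
{A,B,C,D,E} --0--> {B,C,D,E,F,G}  [new]
{A,B,C,D,E} --1--> {A,B,D,E,F,G}  [new]
{A,D,E,F,G} --0--> {A,B,C,D,E,F,G}  [seen]
{A,D,E,F,G} --1--> {A,B,C,D,E,F,G}  [seen]
{B,C,D,E,F,G} --0--> {A,B,C,D,E,F,G}  [seen]
{B,C,D,E,F,G} --1--> {A,B,C,D,E,F,G}  [seen]
{A,B,D,E,F,G} --0--> {A,B,C,D,E,F,G}  [seen]
{A,B,D,E,F,G} --1--> {A,B,C,D,E,F,G}  [seen]
Reachable DFA states: {A}, {E,F}, {A,E,G}, {A,B,C,D,E,F,G}, {A,B,C,D,E}, {A,D,E,F,G}, {B,C,D,E,F,G}, {A,B,D,E,F,G}.
Accepting DFA states (contain an NFA accepting state): {A,E,G}, {A,B,C,D,E,F,G}, {A,B,C,D,E}, {A,D,E,F,G}, {B,C,D,E,F,G}, {A,B,D,E,F,G}.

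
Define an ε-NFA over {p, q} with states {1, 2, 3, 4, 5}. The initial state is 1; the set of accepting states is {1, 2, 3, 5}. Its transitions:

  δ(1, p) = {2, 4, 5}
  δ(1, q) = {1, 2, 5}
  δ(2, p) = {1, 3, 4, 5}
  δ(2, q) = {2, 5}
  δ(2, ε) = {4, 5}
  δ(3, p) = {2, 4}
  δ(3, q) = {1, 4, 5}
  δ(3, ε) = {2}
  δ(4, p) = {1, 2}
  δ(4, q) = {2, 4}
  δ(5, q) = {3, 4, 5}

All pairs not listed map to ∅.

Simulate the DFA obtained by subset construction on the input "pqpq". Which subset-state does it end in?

Start: {1}.
δ(1,p) = {2, 4, 5}.
Union: {2, 4, 5}.
After p: {2, 4, 5}.
δ(2,q) = {2, 5}; δ(4,q) = {2, 4}; δ(5,q) = {3, 4, 5}.
Union: {2, 3, 4, 5}.
After q: {2, 3, 4, 5}.
δ(2,p) = {1, 3, 4, 5}; δ(3,p) = {2, 4}; δ(4,p) = {1, 2}; δ(5,p) = ∅.
Union: {1, 2, 3, 4, 5}.
After p: {1, 2, 3, 4, 5}.
δ(1,q) = {1, 2, 5}; δ(2,q) = {2, 5}; δ(3,q) = {1, 4, 5}; δ(4,q) = {2, 4}; δ(5,q) = {3, 4, 5}.
Union: {1, 2, 3, 4, 5}.
After q: {1, 2, 3, 4, 5}.

{1, 2, 3, 4, 5}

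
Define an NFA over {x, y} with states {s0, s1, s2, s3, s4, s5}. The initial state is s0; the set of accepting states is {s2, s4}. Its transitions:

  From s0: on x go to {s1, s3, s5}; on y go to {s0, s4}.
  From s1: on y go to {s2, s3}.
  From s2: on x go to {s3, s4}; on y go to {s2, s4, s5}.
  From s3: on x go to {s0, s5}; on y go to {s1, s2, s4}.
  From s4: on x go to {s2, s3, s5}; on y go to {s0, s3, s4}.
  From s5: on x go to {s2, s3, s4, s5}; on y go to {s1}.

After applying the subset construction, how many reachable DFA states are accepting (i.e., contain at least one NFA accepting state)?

9

Start state of the DFA: {s0}.
{s0} --x--> {s1, s3, s5}  [new]
{s0} --y--> {s0, s4}  [new]
{s1, s3, s5} --x--> {s0, s2, s3, s4, s5}  [new]
{s1, s3, s5} --y--> {s1, s2, s3, s4}  [new]
{s0, s4} --x--> {s1, s2, s3, s5}  [new]
{s0, s4} --y--> {s0, s3, s4}  [new]
{s0, s2, s3, s4, s5} --x--> {s0, s1, s2, s3, s4, s5}  [new]
{s0, s2, s3, s4, s5} --y--> {s0, s1, s2, s3, s4, s5}  [seen]
{s1, s2, s3, s4} --x--> {s0, s2, s3, s4, s5}  [seen]
{s1, s2, s3, s4} --y--> {s0, s1, s2, s3, s4, s5}  [seen]
{s1, s2, s3, s5} --x--> {s0, s2, s3, s4, s5}  [seen]
{s1, s2, s3, s5} --y--> {s1, s2, s3, s4, s5}  [new]
{s0, s3, s4} --x--> {s0, s1, s2, s3, s5}  [new]
{s0, s3, s4} --y--> {s0, s1, s2, s3, s4}  [new]
{s0, s1, s2, s3, s4, s5} --x--> {s0, s1, s2, s3, s4, s5}  [seen]
{s0, s1, s2, s3, s4, s5} --y--> {s0, s1, s2, s3, s4, s5}  [seen]
{s1, s2, s3, s4, s5} --x--> {s0, s2, s3, s4, s5}  [seen]
{s1, s2, s3, s4, s5} --y--> {s0, s1, s2, s3, s4, s5}  [seen]
{s0, s1, s2, s3, s5} --x--> {s0, s1, s2, s3, s4, s5}  [seen]
{s0, s1, s2, s3, s5} --y--> {s0, s1, s2, s3, s4, s5}  [seen]
{s0, s1, s2, s3, s4} --x--> {s0, s1, s2, s3, s4, s5}  [seen]
{s0, s1, s2, s3, s4} --y--> {s0, s1, s2, s3, s4, s5}  [seen]
Reachable DFA states: {s0}, {s1, s3, s5}, {s0, s4}, {s0, s2, s3, s4, s5}, {s1, s2, s3, s4}, {s1, s2, s3, s5}, {s0, s3, s4}, {s0, s1, s2, s3, s4, s5}, {s1, s2, s3, s4, s5}, {s0, s1, s2, s3, s5}, {s0, s1, s2, s3, s4}.
Accepting DFA states (contain an NFA accepting state): {s0, s4}, {s0, s2, s3, s4, s5}, {s1, s2, s3, s4}, {s1, s2, s3, s5}, {s0, s3, s4}, {s0, s1, s2, s3, s4, s5}, {s1, s2, s3, s4, s5}, {s0, s1, s2, s3, s5}, {s0, s1, s2, s3, s4}.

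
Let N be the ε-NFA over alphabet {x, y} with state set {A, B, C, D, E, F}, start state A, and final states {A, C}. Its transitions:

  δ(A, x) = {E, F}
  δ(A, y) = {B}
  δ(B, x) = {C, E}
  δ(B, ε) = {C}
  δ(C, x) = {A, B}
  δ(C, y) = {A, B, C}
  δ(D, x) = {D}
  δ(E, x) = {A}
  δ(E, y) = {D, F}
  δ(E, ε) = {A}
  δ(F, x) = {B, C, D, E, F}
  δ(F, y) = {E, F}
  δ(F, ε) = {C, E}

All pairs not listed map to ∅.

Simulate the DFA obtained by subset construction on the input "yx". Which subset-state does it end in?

{A, B, C, E}

Start: {A}.
δ(A,y) = {B}.
Union: {B}.
ε-closure gives {B, C}.
After y: {B, C}.
δ(B,x) = {C, E}; δ(C,x) = {A, B}.
Union: {A, B, C, E}.
After x: {A, B, C, E}.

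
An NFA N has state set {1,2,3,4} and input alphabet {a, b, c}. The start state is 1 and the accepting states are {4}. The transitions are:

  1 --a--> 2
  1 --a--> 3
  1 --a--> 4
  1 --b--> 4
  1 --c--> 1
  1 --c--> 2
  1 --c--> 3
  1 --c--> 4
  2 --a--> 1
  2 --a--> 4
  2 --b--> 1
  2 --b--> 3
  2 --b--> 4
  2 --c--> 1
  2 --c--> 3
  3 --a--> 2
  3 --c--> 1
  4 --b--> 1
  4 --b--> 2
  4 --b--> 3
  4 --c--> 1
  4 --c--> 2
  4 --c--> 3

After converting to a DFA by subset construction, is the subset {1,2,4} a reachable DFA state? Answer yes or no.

yes

Start state of the DFA: {1}.
{1} --a--> {2,3,4}  [new]
{1} --b--> {4}  [new]
{1} --c--> {1,2,3,4}  [new]
{2,3,4} --a--> {1,2,4}  [new]
{2,3,4} --b--> {1,2,3,4}  [seen]
{2,3,4} --c--> {1,2,3}  [new]
{4} --a--> ∅  [new]
{4} --b--> {1,2,3}  [seen]
{4} --c--> {1,2,3}  [seen]
{1,2,3,4} --a--> {1,2,3,4}  [seen]
{1,2,3,4} --b--> {1,2,3,4}  [seen]
{1,2,3,4} --c--> {1,2,3,4}  [seen]
{1,2,4} --a--> {1,2,3,4}  [seen]
{1,2,4} --b--> {1,2,3,4}  [seen]
{1,2,4} --c--> {1,2,3,4}  [seen]
{1,2,3} --a--> {1,2,3,4}  [seen]
{1,2,3} --b--> {1,3,4}  [new]
{1,2,3} --c--> {1,2,3,4}  [seen]
∅ --a--> ∅  [seen]
∅ --b--> ∅  [seen]
∅ --c--> ∅  [seen]
{1,3,4} --a--> {2,3,4}  [seen]
{1,3,4} --b--> {1,2,3,4}  [seen]
{1,3,4} --c--> {1,2,3,4}  [seen]
Reachable DFA states: {1}, {2,3,4}, {4}, {1,2,3,4}, {1,2,4}, {1,2,3}, ∅, {1,3,4}.
{1,2,4} is among them.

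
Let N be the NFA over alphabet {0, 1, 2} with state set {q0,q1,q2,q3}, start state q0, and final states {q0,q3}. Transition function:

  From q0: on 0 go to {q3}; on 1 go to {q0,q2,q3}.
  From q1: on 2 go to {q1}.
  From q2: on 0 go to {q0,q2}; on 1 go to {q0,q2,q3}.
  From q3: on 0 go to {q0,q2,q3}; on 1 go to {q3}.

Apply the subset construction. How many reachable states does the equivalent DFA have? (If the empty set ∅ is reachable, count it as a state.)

4

Start state of the DFA: {q0}.
{q0} --0--> {q3}  [new]
{q0} --1--> {q0,q2,q3}  [new]
{q0} --2--> ∅  [new]
{q3} --0--> {q0,q2,q3}  [seen]
{q3} --1--> {q3}  [seen]
{q3} --2--> ∅  [seen]
{q0,q2,q3} --0--> {q0,q2,q3}  [seen]
{q0,q2,q3} --1--> {q0,q2,q3}  [seen]
{q0,q2,q3} --2--> ∅  [seen]
∅ --0--> ∅  [seen]
∅ --1--> ∅  [seen]
∅ --2--> ∅  [seen]
Reachable DFA states: {q0}, {q3}, {q0,q2,q3}, ∅.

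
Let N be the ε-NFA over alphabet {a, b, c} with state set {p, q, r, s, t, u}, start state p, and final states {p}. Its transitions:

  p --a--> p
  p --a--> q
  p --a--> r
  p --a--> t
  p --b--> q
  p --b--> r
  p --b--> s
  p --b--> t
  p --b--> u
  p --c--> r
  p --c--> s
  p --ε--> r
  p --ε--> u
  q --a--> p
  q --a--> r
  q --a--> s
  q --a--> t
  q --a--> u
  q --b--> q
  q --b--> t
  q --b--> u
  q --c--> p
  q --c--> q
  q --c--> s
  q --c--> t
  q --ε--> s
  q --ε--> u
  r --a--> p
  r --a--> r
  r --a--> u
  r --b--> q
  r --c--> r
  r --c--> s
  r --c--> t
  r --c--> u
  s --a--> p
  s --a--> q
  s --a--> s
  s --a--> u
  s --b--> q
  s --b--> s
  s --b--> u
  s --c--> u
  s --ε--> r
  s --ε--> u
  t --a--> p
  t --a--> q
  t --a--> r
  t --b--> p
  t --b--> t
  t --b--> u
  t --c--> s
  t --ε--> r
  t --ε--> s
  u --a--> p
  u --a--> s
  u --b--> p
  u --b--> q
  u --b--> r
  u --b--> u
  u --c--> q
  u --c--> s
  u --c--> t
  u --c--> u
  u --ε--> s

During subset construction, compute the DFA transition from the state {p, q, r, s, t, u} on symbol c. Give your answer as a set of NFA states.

δ(p,c) = {r, s}; δ(q,c) = {p, q, s, t}; δ(r,c) = {r, s, t, u}; δ(s,c) = {u}; δ(t,c) = {s}; δ(u,c) = {q, s, t, u}.
Union: {p, q, r, s, t, u}.

{p, q, r, s, t, u}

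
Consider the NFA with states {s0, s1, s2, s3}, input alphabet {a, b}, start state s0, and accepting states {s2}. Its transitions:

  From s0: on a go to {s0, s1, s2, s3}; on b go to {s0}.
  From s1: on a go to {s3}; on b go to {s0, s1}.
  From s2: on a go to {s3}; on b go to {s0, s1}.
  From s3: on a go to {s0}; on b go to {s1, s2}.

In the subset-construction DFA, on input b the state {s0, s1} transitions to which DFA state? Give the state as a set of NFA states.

δ(s0,b) = {s0}; δ(s1,b) = {s0, s1}.
Union: {s0, s1}.

{s0, s1}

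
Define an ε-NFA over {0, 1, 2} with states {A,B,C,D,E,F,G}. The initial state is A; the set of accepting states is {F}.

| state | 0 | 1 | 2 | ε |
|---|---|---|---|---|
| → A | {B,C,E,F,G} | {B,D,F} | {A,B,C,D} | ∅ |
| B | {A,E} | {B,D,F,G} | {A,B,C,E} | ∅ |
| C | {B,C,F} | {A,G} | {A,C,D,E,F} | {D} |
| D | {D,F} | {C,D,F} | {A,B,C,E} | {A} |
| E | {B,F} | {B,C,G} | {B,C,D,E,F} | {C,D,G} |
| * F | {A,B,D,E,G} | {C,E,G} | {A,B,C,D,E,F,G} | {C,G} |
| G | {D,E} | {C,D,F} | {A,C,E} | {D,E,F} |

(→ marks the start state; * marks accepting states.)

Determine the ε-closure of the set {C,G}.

Begin with {C,G}.
C →ε {D}; add D.
D →ε {A}; add A.
G →ε {D,E,F}; add E, F.
ε-closure = {A,C,D,E,F,G}.

{A,C,D,E,F,G}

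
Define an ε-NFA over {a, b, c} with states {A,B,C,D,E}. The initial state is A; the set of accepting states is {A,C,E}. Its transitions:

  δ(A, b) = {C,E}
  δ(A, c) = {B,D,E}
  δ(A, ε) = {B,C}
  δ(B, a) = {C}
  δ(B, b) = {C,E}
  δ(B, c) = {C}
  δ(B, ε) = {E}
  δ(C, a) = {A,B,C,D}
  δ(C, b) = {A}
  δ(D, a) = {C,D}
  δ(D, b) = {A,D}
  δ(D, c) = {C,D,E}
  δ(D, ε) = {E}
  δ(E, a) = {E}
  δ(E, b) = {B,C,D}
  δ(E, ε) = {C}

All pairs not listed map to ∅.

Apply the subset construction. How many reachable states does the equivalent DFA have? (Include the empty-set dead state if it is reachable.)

Start state of the DFA: {A,B,C,E} (ε-closure of the NFA start).
{A,B,C,E} --a--> {A,B,C,D,E}  [new]
{A,B,C,E} --b--> {A,B,C,D,E}  [seen]
{A,B,C,E} --c--> {B,C,D,E}  [new]
{A,B,C,D,E} --a--> {A,B,C,D,E}  [seen]
{A,B,C,D,E} --b--> {A,B,C,D,E}  [seen]
{A,B,C,D,E} --c--> {B,C,D,E}  [seen]
{B,C,D,E} --a--> {A,B,C,D,E}  [seen]
{B,C,D,E} --b--> {A,B,C,D,E}  [seen]
{B,C,D,E} --c--> {C,D,E}  [new]
{C,D,E} --a--> {A,B,C,D,E}  [seen]
{C,D,E} --b--> {A,B,C,D,E}  [seen]
{C,D,E} --c--> {C,D,E}  [seen]
Reachable DFA states: {A,B,C,E}, {A,B,C,D,E}, {B,C,D,E}, {C,D,E}.

4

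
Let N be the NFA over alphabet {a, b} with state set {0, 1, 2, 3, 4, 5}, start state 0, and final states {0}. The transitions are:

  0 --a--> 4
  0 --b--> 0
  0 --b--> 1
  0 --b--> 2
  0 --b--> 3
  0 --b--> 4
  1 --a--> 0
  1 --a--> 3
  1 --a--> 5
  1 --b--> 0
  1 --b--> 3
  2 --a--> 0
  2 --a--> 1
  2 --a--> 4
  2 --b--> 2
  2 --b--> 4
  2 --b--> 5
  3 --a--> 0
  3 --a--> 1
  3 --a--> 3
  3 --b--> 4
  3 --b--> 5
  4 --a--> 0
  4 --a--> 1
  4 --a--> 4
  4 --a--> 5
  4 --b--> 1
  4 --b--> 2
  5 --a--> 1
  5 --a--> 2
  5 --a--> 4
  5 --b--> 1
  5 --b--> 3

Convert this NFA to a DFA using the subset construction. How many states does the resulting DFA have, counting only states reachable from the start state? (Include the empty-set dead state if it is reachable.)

Start state of the DFA: {0}.
{0} --a--> {4}  [new]
{0} --b--> {0, 1, 2, 3, 4}  [new]
{4} --a--> {0, 1, 4, 5}  [new]
{4} --b--> {1, 2}  [new]
{0, 1, 2, 3, 4} --a--> {0, 1, 3, 4, 5}  [new]
{0, 1, 2, 3, 4} --b--> {0, 1, 2, 3, 4, 5}  [new]
{0, 1, 4, 5} --a--> {0, 1, 2, 3, 4, 5}  [seen]
{0, 1, 4, 5} --b--> {0, 1, 2, 3, 4}  [seen]
{1, 2} --a--> {0, 1, 3, 4, 5}  [seen]
{1, 2} --b--> {0, 2, 3, 4, 5}  [new]
{0, 1, 3, 4, 5} --a--> {0, 1, 2, 3, 4, 5}  [seen]
{0, 1, 3, 4, 5} --b--> {0, 1, 2, 3, 4, 5}  [seen]
{0, 1, 2, 3, 4, 5} --a--> {0, 1, 2, 3, 4, 5}  [seen]
{0, 1, 2, 3, 4, 5} --b--> {0, 1, 2, 3, 4, 5}  [seen]
{0, 2, 3, 4, 5} --a--> {0, 1, 2, 3, 4, 5}  [seen]
{0, 2, 3, 4, 5} --b--> {0, 1, 2, 3, 4, 5}  [seen]
Reachable DFA states: {0}, {4}, {0, 1, 2, 3, 4}, {0, 1, 4, 5}, {1, 2}, {0, 1, 3, 4, 5}, {0, 1, 2, 3, 4, 5}, {0, 2, 3, 4, 5}.

8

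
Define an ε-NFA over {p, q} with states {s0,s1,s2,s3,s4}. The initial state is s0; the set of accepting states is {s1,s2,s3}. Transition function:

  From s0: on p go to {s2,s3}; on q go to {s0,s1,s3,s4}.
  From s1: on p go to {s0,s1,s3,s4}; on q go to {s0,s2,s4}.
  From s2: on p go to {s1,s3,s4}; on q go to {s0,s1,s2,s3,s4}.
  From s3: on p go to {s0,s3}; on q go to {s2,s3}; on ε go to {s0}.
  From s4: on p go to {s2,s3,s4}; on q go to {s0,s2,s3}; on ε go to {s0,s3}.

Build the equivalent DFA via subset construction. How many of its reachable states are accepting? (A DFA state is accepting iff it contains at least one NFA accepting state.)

3

Start state of the DFA: {s0} (ε-closure of the NFA start).
{s0} --p--> {s0,s2,s3}  [new]
{s0} --q--> {s0,s1,s3,s4}  [new]
{s0,s2,s3} --p--> {s0,s1,s2,s3,s4}  [new]
{s0,s2,s3} --q--> {s0,s1,s2,s3,s4}  [seen]
{s0,s1,s3,s4} --p--> {s0,s1,s2,s3,s4}  [seen]
{s0,s1,s3,s4} --q--> {s0,s1,s2,s3,s4}  [seen]
{s0,s1,s2,s3,s4} --p--> {s0,s1,s2,s3,s4}  [seen]
{s0,s1,s2,s3,s4} --q--> {s0,s1,s2,s3,s4}  [seen]
Reachable DFA states: {s0}, {s0,s2,s3}, {s0,s1,s3,s4}, {s0,s1,s2,s3,s4}.
Accepting DFA states (contain an NFA accepting state): {s0,s2,s3}, {s0,s1,s3,s4}, {s0,s1,s2,s3,s4}.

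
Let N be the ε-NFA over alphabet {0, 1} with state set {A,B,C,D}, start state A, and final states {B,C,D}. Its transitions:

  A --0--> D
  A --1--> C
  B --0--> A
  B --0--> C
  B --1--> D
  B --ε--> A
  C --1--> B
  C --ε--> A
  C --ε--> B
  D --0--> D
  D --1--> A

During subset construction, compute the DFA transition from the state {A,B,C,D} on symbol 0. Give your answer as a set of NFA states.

δ(A,0) = {D}; δ(B,0) = {A,C}; δ(C,0) = ∅; δ(D,0) = {D}.
Union: {A,C,D}.
ε-closure gives {A,B,C,D}.

{A,B,C,D}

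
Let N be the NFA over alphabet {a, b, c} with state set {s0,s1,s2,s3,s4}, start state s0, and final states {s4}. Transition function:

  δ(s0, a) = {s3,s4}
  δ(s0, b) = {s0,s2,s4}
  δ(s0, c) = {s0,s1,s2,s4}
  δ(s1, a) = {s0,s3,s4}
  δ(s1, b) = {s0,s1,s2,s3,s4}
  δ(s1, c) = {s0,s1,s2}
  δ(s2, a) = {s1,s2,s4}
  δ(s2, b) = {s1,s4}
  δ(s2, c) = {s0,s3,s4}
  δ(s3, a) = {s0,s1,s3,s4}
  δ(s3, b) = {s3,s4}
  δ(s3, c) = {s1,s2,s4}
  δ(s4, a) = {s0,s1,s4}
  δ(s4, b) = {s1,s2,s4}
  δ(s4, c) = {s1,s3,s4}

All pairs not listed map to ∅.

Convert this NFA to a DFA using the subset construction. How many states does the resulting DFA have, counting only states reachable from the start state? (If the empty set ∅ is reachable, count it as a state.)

7

Start state of the DFA: {s0}.
{s0} --a--> {s3,s4}  [new]
{s0} --b--> {s0,s2,s4}  [new]
{s0} --c--> {s0,s1,s2,s4}  [new]
{s3,s4} --a--> {s0,s1,s3,s4}  [new]
{s3,s4} --b--> {s1,s2,s3,s4}  [new]
{s3,s4} --c--> {s1,s2,s3,s4}  [seen]
{s0,s2,s4} --a--> {s0,s1,s2,s3,s4}  [new]
{s0,s2,s4} --b--> {s0,s1,s2,s4}  [seen]
{s0,s2,s4} --c--> {s0,s1,s2,s3,s4}  [seen]
{s0,s1,s2,s4} --a--> {s0,s1,s2,s3,s4}  [seen]
{s0,s1,s2,s4} --b--> {s0,s1,s2,s3,s4}  [seen]
{s0,s1,s2,s4} --c--> {s0,s1,s2,s3,s4}  [seen]
{s0,s1,s3,s4} --a--> {s0,s1,s3,s4}  [seen]
{s0,s1,s3,s4} --b--> {s0,s1,s2,s3,s4}  [seen]
{s0,s1,s3,s4} --c--> {s0,s1,s2,s3,s4}  [seen]
{s1,s2,s3,s4} --a--> {s0,s1,s2,s3,s4}  [seen]
{s1,s2,s3,s4} --b--> {s0,s1,s2,s3,s4}  [seen]
{s1,s2,s3,s4} --c--> {s0,s1,s2,s3,s4}  [seen]
{s0,s1,s2,s3,s4} --a--> {s0,s1,s2,s3,s4}  [seen]
{s0,s1,s2,s3,s4} --b--> {s0,s1,s2,s3,s4}  [seen]
{s0,s1,s2,s3,s4} --c--> {s0,s1,s2,s3,s4}  [seen]
Reachable DFA states: {s0}, {s3,s4}, {s0,s2,s4}, {s0,s1,s2,s4}, {s0,s1,s3,s4}, {s1,s2,s3,s4}, {s0,s1,s2,s3,s4}.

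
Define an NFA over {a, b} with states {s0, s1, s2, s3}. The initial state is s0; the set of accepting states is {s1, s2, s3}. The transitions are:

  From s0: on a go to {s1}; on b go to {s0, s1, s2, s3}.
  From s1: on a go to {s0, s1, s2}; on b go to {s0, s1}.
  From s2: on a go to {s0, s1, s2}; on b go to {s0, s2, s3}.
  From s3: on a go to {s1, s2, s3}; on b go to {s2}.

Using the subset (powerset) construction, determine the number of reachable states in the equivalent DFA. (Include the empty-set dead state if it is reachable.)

Start state of the DFA: {s0}.
{s0} --a--> {s1}  [new]
{s0} --b--> {s0, s1, s2, s3}  [new]
{s1} --a--> {s0, s1, s2}  [new]
{s1} --b--> {s0, s1}  [new]
{s0, s1, s2, s3} --a--> {s0, s1, s2, s3}  [seen]
{s0, s1, s2, s3} --b--> {s0, s1, s2, s3}  [seen]
{s0, s1, s2} --a--> {s0, s1, s2}  [seen]
{s0, s1, s2} --b--> {s0, s1, s2, s3}  [seen]
{s0, s1} --a--> {s0, s1, s2}  [seen]
{s0, s1} --b--> {s0, s1, s2, s3}  [seen]
Reachable DFA states: {s0}, {s1}, {s0, s1, s2, s3}, {s0, s1, s2}, {s0, s1}.

5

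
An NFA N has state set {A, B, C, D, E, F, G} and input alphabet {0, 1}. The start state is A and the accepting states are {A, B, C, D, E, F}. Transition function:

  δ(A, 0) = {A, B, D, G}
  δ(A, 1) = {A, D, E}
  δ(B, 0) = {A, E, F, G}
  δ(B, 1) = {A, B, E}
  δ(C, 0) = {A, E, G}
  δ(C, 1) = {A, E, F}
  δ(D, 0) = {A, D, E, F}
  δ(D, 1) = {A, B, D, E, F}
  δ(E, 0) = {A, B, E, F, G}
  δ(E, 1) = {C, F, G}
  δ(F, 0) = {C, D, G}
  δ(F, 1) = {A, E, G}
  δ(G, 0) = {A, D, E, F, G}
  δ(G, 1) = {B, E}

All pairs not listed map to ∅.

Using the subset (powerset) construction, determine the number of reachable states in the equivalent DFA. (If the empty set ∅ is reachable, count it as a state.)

6

Start state of the DFA: {A}.
{A} --0--> {A, B, D, G}  [new]
{A} --1--> {A, D, E}  [new]
{A, B, D, G} --0--> {A, B, D, E, F, G}  [new]
{A, B, D, G} --1--> {A, B, D, E, F}  [new]
{A, D, E} --0--> {A, B, D, E, F, G}  [seen]
{A, D, E} --1--> {A, B, C, D, E, F, G}  [new]
{A, B, D, E, F, G} --0--> {A, B, C, D, E, F, G}  [seen]
{A, B, D, E, F, G} --1--> {A, B, C, D, E, F, G}  [seen]
{A, B, D, E, F} --0--> {A, B, C, D, E, F, G}  [seen]
{A, B, D, E, F} --1--> {A, B, C, D, E, F, G}  [seen]
{A, B, C, D, E, F, G} --0--> {A, B, C, D, E, F, G}  [seen]
{A, B, C, D, E, F, G} --1--> {A, B, C, D, E, F, G}  [seen]
Reachable DFA states: {A}, {A, B, D, G}, {A, D, E}, {A, B, D, E, F, G}, {A, B, D, E, F}, {A, B, C, D, E, F, G}.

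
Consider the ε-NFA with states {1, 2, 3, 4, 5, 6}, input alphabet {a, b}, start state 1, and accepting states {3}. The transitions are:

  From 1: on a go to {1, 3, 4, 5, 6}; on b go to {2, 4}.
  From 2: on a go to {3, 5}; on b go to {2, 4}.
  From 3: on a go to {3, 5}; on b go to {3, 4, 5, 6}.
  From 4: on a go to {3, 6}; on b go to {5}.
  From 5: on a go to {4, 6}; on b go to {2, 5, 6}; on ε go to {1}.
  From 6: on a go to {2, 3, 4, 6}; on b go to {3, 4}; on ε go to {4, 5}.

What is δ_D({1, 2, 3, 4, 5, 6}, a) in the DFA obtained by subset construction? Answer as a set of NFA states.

{1, 2, 3, 4, 5, 6}

δ(1,a) = {1, 3, 4, 5, 6}; δ(2,a) = {3, 5}; δ(3,a) = {3, 5}; δ(4,a) = {3, 6}; δ(5,a) = {4, 6}; δ(6,a) = {2, 3, 4, 6}.
Union: {1, 2, 3, 4, 5, 6}.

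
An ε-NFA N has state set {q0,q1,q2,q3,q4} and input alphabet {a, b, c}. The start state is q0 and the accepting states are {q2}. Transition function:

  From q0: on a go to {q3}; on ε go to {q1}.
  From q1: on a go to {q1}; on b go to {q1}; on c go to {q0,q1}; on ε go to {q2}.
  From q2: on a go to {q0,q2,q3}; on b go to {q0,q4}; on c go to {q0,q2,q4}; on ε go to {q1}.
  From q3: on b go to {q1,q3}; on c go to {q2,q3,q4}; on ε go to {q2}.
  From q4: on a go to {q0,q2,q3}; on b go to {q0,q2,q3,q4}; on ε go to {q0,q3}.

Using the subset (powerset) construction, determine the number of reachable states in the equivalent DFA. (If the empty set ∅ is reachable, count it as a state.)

3

Start state of the DFA: {q0,q1,q2} (ε-closure of the NFA start).
{q0,q1,q2} --a--> {q0,q1,q2,q3}  [new]
{q0,q1,q2} --b--> {q0,q1,q2,q3,q4}  [new]
{q0,q1,q2} --c--> {q0,q1,q2,q3,q4}  [seen]
{q0,q1,q2,q3} --a--> {q0,q1,q2,q3}  [seen]
{q0,q1,q2,q3} --b--> {q0,q1,q2,q3,q4}  [seen]
{q0,q1,q2,q3} --c--> {q0,q1,q2,q3,q4}  [seen]
{q0,q1,q2,q3,q4} --a--> {q0,q1,q2,q3}  [seen]
{q0,q1,q2,q3,q4} --b--> {q0,q1,q2,q3,q4}  [seen]
{q0,q1,q2,q3,q4} --c--> {q0,q1,q2,q3,q4}  [seen]
Reachable DFA states: {q0,q1,q2}, {q0,q1,q2,q3}, {q0,q1,q2,q3,q4}.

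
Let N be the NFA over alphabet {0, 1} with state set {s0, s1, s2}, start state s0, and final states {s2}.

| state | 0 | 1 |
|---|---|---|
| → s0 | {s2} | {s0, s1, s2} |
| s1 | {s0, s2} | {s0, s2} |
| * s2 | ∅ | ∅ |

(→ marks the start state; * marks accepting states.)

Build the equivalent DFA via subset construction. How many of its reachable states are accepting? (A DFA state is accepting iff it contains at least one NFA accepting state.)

3

Start state of the DFA: {s0}.
{s0} --0--> {s2}  [new]
{s0} --1--> {s0, s1, s2}  [new]
{s2} --0--> ∅  [new]
{s2} --1--> ∅  [seen]
{s0, s1, s2} --0--> {s0, s2}  [new]
{s0, s1, s2} --1--> {s0, s1, s2}  [seen]
∅ --0--> ∅  [seen]
∅ --1--> ∅  [seen]
{s0, s2} --0--> {s2}  [seen]
{s0, s2} --1--> {s0, s1, s2}  [seen]
Reachable DFA states: {s0}, {s2}, {s0, s1, s2}, ∅, {s0, s2}.
Accepting DFA states (contain an NFA accepting state): {s2}, {s0, s1, s2}, {s0, s2}.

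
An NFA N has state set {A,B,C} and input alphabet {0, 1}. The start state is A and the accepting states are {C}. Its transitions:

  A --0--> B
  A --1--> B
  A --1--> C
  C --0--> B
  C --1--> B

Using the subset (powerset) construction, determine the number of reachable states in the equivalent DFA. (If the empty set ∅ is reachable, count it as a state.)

Start state of the DFA: {A}.
{A} --0--> {B}  [new]
{A} --1--> {B,C}  [new]
{B} --0--> ∅  [new]
{B} --1--> ∅  [seen]
{B,C} --0--> {B}  [seen]
{B,C} --1--> {B}  [seen]
∅ --0--> ∅  [seen]
∅ --1--> ∅  [seen]
Reachable DFA states: {A}, {B}, {B,C}, ∅.

4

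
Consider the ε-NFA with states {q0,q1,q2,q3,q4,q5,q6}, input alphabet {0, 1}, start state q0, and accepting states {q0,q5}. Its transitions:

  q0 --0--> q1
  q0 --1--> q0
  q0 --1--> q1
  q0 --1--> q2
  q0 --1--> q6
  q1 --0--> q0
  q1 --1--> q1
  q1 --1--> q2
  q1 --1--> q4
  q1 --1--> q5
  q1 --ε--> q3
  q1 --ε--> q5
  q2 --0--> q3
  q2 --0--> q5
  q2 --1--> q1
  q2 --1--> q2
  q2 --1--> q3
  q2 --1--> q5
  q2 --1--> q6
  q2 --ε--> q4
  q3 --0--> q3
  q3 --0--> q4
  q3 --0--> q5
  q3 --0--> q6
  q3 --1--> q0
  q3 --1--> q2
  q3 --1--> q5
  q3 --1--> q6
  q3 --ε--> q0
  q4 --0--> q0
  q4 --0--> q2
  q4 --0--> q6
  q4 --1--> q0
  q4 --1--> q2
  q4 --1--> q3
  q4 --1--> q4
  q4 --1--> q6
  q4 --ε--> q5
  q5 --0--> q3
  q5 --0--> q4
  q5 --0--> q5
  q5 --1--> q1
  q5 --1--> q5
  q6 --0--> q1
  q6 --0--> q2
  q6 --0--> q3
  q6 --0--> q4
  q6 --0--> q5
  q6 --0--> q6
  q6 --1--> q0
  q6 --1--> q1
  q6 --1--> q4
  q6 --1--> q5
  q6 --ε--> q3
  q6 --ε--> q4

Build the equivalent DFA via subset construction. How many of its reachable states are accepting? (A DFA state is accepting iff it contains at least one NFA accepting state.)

Start state of the DFA: {q0} (ε-closure of the NFA start).
{q0} --0--> {q0,q1,q3,q5}  [new]
{q0} --1--> {q0,q1,q2,q3,q4,q5,q6}  [new]
{q0,q1,q3,q5} --0--> {q0,q1,q3,q4,q5,q6}  [new]
{q0,q1,q3,q5} --1--> {q0,q1,q2,q3,q4,q5,q6}  [seen]
{q0,q1,q2,q3,q4,q5,q6} --0--> {q0,q1,q2,q3,q4,q5,q6}  [seen]
{q0,q1,q2,q3,q4,q5,q6} --1--> {q0,q1,q2,q3,q4,q5,q6}  [seen]
{q0,q1,q3,q4,q5,q6} --0--> {q0,q1,q2,q3,q4,q5,q6}  [seen]
{q0,q1,q3,q4,q5,q6} --1--> {q0,q1,q2,q3,q4,q5,q6}  [seen]
Reachable DFA states: {q0}, {q0,q1,q3,q5}, {q0,q1,q2,q3,q4,q5,q6}, {q0,q1,q3,q4,q5,q6}.
Accepting DFA states (contain an NFA accepting state): {q0}, {q0,q1,q3,q5}, {q0,q1,q2,q3,q4,q5,q6}, {q0,q1,q3,q4,q5,q6}.

4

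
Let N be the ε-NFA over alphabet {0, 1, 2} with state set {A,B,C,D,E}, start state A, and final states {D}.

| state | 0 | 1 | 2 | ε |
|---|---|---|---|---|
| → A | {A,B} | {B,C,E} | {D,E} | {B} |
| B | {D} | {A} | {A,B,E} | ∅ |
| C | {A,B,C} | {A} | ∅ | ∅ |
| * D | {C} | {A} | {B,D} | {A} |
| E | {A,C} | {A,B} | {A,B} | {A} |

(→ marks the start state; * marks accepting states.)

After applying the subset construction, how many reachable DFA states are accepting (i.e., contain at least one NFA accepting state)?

Start state of the DFA: {A,B} (ε-closure of the NFA start).
{A,B} --0--> {A,B,D}  [new]
{A,B} --1--> {A,B,C,E}  [new]
{A,B} --2--> {A,B,D,E}  [new]
{A,B,D} --0--> {A,B,C,D}  [new]
{A,B,D} --1--> {A,B,C,E}  [seen]
{A,B,D} --2--> {A,B,D,E}  [seen]
{A,B,C,E} --0--> {A,B,C,D}  [seen]
{A,B,C,E} --1--> {A,B,C,E}  [seen]
{A,B,C,E} --2--> {A,B,D,E}  [seen]
{A,B,D,E} --0--> {A,B,C,D}  [seen]
{A,B,D,E} --1--> {A,B,C,E}  [seen]
{A,B,D,E} --2--> {A,B,D,E}  [seen]
{A,B,C,D} --0--> {A,B,C,D}  [seen]
{A,B,C,D} --1--> {A,B,C,E}  [seen]
{A,B,C,D} --2--> {A,B,D,E}  [seen]
Reachable DFA states: {A,B}, {A,B,D}, {A,B,C,E}, {A,B,D,E}, {A,B,C,D}.
Accepting DFA states (contain an NFA accepting state): {A,B,D}, {A,B,D,E}, {A,B,C,D}.

3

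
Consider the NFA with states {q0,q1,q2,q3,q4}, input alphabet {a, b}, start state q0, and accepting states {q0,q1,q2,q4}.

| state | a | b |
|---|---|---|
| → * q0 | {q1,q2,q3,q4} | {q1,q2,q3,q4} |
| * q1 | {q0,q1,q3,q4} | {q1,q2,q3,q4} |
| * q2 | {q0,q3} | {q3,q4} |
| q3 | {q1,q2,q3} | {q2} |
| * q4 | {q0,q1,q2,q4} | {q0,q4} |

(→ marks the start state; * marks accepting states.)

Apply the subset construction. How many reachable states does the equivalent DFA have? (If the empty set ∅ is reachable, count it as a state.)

Start state of the DFA: {q0}.
{q0} --a--> {q1,q2,q3,q4}  [new]
{q0} --b--> {q1,q2,q3,q4}  [seen]
{q1,q2,q3,q4} --a--> {q0,q1,q2,q3,q4}  [new]
{q1,q2,q3,q4} --b--> {q0,q1,q2,q3,q4}  [seen]
{q0,q1,q2,q3,q4} --a--> {q0,q1,q2,q3,q4}  [seen]
{q0,q1,q2,q3,q4} --b--> {q0,q1,q2,q3,q4}  [seen]
Reachable DFA states: {q0}, {q1,q2,q3,q4}, {q0,q1,q2,q3,q4}.

3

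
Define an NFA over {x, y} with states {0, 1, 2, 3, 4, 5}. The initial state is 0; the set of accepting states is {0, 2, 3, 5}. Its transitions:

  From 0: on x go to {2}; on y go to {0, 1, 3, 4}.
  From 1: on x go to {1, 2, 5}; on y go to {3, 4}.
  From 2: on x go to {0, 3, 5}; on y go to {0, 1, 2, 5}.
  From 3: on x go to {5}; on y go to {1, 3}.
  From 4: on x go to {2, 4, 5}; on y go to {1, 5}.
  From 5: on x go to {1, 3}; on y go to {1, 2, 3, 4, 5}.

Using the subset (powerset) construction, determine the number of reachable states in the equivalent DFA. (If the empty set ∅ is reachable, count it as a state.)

Start state of the DFA: {0}.
{0} --x--> {2}  [new]
{0} --y--> {0, 1, 3, 4}  [new]
{2} --x--> {0, 3, 5}  [new]
{2} --y--> {0, 1, 2, 5}  [new]
{0, 1, 3, 4} --x--> {1, 2, 4, 5}  [new]
{0, 1, 3, 4} --y--> {0, 1, 3, 4, 5}  [new]
{0, 3, 5} --x--> {1, 2, 3, 5}  [new]
{0, 3, 5} --y--> {0, 1, 2, 3, 4, 5}  [new]
{0, 1, 2, 5} --x--> {0, 1, 2, 3, 5}  [new]
{0, 1, 2, 5} --y--> {0, 1, 2, 3, 4, 5}  [seen]
{1, 2, 4, 5} --x--> {0, 1, 2, 3, 4, 5}  [seen]
{1, 2, 4, 5} --y--> {0, 1, 2, 3, 4, 5}  [seen]
{0, 1, 3, 4, 5} --x--> {1, 2, 3, 4, 5}  [new]
{0, 1, 3, 4, 5} --y--> {0, 1, 2, 3, 4, 5}  [seen]
{1, 2, 3, 5} --x--> {0, 1, 2, 3, 5}  [seen]
{1, 2, 3, 5} --y--> {0, 1, 2, 3, 4, 5}  [seen]
{0, 1, 2, 3, 4, 5} --x--> {0, 1, 2, 3, 4, 5}  [seen]
{0, 1, 2, 3, 4, 5} --y--> {0, 1, 2, 3, 4, 5}  [seen]
{0, 1, 2, 3, 5} --x--> {0, 1, 2, 3, 5}  [seen]
{0, 1, 2, 3, 5} --y--> {0, 1, 2, 3, 4, 5}  [seen]
{1, 2, 3, 4, 5} --x--> {0, 1, 2, 3, 4, 5}  [seen]
{1, 2, 3, 4, 5} --y--> {0, 1, 2, 3, 4, 5}  [seen]
Reachable DFA states: {0}, {2}, {0, 1, 3, 4}, {0, 3, 5}, {0, 1, 2, 5}, {1, 2, 4, 5}, {0, 1, 3, 4, 5}, {1, 2, 3, 5}, {0, 1, 2, 3, 4, 5}, {0, 1, 2, 3, 5}, {1, 2, 3, 4, 5}.

11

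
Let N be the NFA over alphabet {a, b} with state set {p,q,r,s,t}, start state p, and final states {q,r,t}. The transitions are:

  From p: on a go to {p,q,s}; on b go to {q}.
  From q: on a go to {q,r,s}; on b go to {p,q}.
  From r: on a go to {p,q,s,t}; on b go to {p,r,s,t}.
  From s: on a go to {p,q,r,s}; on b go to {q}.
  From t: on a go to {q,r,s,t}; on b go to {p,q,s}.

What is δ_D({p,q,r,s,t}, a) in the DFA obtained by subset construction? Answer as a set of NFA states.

{p,q,r,s,t}

δ(p,a) = {p,q,s}; δ(q,a) = {q,r,s}; δ(r,a) = {p,q,s,t}; δ(s,a) = {p,q,r,s}; δ(t,a) = {q,r,s,t}.
Union: {p,q,r,s,t}.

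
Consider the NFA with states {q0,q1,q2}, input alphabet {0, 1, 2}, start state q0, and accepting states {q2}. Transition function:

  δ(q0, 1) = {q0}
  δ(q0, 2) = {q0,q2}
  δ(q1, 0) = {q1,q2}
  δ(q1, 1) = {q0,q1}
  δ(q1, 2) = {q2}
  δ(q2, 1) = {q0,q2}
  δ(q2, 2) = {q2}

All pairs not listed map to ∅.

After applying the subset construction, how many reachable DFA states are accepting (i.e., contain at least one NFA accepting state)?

Start state of the DFA: {q0}.
{q0} --0--> ∅  [new]
{q0} --1--> {q0}  [seen]
{q0} --2--> {q0,q2}  [new]
∅ --0--> ∅  [seen]
∅ --1--> ∅  [seen]
∅ --2--> ∅  [seen]
{q0,q2} --0--> ∅  [seen]
{q0,q2} --1--> {q0,q2}  [seen]
{q0,q2} --2--> {q0,q2}  [seen]
Reachable DFA states: {q0}, ∅, {q0,q2}.
Accepting DFA states (contain an NFA accepting state): {q0,q2}.

1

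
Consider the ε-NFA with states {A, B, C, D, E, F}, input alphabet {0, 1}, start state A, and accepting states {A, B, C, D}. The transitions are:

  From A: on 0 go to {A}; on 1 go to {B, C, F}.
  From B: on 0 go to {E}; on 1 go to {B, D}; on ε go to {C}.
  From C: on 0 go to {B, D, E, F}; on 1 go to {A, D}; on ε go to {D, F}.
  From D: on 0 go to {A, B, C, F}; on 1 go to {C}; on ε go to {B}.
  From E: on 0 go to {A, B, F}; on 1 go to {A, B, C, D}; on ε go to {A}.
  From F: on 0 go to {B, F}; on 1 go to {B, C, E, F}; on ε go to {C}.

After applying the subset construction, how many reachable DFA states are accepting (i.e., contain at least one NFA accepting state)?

Start state of the DFA: {A} (ε-closure of the NFA start).
{A} --0--> {A}  [seen]
{A} --1--> {B, C, D, F}  [new]
{B, C, D, F} --0--> {A, B, C, D, E, F}  [new]
{B, C, D, F} --1--> {A, B, C, D, E, F}  [seen]
{A, B, C, D, E, F} --0--> {A, B, C, D, E, F}  [seen]
{A, B, C, D, E, F} --1--> {A, B, C, D, E, F}  [seen]
Reachable DFA states: {A}, {B, C, D, F}, {A, B, C, D, E, F}.
Accepting DFA states (contain an NFA accepting state): {A}, {B, C, D, F}, {A, B, C, D, E, F}.

3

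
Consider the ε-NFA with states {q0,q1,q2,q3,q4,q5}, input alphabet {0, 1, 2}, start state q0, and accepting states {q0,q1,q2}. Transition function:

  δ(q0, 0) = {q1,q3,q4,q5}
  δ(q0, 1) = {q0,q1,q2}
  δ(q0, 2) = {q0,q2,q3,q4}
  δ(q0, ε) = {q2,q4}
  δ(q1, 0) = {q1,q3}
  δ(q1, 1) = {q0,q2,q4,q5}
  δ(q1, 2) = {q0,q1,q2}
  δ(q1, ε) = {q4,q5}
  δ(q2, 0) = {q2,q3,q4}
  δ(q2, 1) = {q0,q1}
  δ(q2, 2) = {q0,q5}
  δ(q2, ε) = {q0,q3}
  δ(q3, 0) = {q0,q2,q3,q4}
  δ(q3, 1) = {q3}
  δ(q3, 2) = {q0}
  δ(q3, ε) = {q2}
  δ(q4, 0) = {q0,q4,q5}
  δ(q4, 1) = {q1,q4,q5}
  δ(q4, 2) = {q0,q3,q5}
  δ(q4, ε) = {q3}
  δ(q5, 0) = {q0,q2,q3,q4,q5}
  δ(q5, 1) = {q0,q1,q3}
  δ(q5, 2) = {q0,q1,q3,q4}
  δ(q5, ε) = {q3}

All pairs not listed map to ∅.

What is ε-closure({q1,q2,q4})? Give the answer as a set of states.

{q0,q1,q2,q3,q4,q5}

Begin with {q1,q2,q4}.
q1 →ε {q4,q5}; add q5.
q5 →ε {q3}; add q3.
q2 →ε {q0,q3}; add q0.
ε-closure = {q0,q1,q2,q3,q4,q5}.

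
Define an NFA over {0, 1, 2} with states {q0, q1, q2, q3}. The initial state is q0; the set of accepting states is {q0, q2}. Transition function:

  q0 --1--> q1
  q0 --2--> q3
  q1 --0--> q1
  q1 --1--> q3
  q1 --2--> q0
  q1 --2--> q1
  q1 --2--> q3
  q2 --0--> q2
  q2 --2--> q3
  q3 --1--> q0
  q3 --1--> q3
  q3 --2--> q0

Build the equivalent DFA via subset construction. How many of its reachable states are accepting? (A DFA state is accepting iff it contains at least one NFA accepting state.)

Start state of the DFA: {q0}.
{q0} --0--> ∅  [new]
{q0} --1--> {q1}  [new]
{q0} --2--> {q3}  [new]
∅ --0--> ∅  [seen]
∅ --1--> ∅  [seen]
∅ --2--> ∅  [seen]
{q1} --0--> {q1}  [seen]
{q1} --1--> {q3}  [seen]
{q1} --2--> {q0, q1, q3}  [new]
{q3} --0--> ∅  [seen]
{q3} --1--> {q0, q3}  [new]
{q3} --2--> {q0}  [seen]
{q0, q1, q3} --0--> {q1}  [seen]
{q0, q1, q3} --1--> {q0, q1, q3}  [seen]
{q0, q1, q3} --2--> {q0, q1, q3}  [seen]
{q0, q3} --0--> ∅  [seen]
{q0, q3} --1--> {q0, q1, q3}  [seen]
{q0, q3} --2--> {q0, q3}  [seen]
Reachable DFA states: {q0}, ∅, {q1}, {q3}, {q0, q1, q3}, {q0, q3}.
Accepting DFA states (contain an NFA accepting state): {q0}, {q0, q1, q3}, {q0, q3}.

3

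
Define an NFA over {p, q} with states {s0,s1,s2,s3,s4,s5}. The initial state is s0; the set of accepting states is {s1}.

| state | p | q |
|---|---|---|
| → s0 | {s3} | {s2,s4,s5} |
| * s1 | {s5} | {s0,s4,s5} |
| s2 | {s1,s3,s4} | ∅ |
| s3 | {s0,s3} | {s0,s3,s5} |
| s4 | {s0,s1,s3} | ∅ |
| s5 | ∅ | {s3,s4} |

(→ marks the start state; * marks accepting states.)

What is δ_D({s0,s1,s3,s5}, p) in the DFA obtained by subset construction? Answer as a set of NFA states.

δ(s0,p) = {s3}; δ(s1,p) = {s5}; δ(s3,p) = {s0,s3}; δ(s5,p) = ∅.
Union: {s0,s3,s5}.

{s0,s3,s5}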